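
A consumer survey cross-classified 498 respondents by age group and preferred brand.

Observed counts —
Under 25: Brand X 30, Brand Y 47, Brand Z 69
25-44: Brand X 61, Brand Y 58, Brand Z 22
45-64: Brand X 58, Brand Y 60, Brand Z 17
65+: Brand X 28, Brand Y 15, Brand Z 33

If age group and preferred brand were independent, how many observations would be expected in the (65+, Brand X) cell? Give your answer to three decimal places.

Row total (65+) = 76; column total (Brand X) = 177; grand total N = 498.
Expected count = (row total × column total) / N = 76 × 177 / 498 = 27.012.

27.012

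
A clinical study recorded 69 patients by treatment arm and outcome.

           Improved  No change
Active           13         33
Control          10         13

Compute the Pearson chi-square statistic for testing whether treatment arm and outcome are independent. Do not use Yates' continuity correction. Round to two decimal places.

Row totals: 46, 23. Column totals: 23, 46. Grand total N = 69.
Expected counts (row total × column total / N):
  Active, Improved: 46×23/69 = 15.3333
  Active, No change: 46×46/69 = 30.6667
  Control, Improved: 23×23/69 = 7.6667
  Control, No change: 23×46/69 = 15.3333
Contributions (O − E)²/E:
  (13 − 15.3333)²/15.3333 = 0.3551
  (33 − 30.6667)²/30.6667 = 0.1775
  (10 − 7.6667)²/7.6667 = 0.7101
  (13 − 15.3333)²/15.3333 = 0.3551
χ² = 0.3551 + 0.1775 + 0.7101 + 0.3551 = 1.60

1.60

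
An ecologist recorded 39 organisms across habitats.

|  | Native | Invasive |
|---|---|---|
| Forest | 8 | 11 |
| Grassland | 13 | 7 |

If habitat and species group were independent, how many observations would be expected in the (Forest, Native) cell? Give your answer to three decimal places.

10.231

Row total (Forest) = 19; column total (Native) = 21; grand total N = 39.
Expected count = (row total × column total) / N = 19 × 21 / 39 = 10.231.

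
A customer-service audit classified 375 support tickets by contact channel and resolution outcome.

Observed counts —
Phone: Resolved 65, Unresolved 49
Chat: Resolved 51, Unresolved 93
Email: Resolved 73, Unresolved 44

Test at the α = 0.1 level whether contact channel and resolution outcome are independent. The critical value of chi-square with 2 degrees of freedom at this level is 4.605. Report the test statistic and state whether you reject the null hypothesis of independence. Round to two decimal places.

Row totals: 114, 144, 117. Column totals: 189, 186. Grand total N = 375.
Expected counts (row total × column total / N):
  Phone, Resolved: 114×189/375 = 57.456
  Phone, Unresolved: 114×186/375 = 56.544
  Chat, Resolved: 144×189/375 = 72.576
  Chat, Unresolved: 144×186/375 = 71.424
  Email, Resolved: 117×189/375 = 58.968
  Email, Unresolved: 117×186/375 = 58.032
Contributions (O − E)²/E:
  (65 − 57.456)²/57.456 = 0.9905
  (49 − 56.544)²/56.544 = 1.0065
  (51 − 72.576)²/72.576 = 6.4143
  (93 − 71.424)²/71.424 = 6.5177
  (73 − 58.968)²/58.968 = 3.3390
  (44 − 58.032)²/58.032 = 3.3929
χ² = 0.9905 + 1.0065 + 6.4143 + 6.5177 + 3.3390 + 3.3929 = 21.66
df = (3−1)(2−1) = 2. Since 21.66 > 4.605, reject the null hypothesis of independence at α = 0.1.

21.66; reject H₀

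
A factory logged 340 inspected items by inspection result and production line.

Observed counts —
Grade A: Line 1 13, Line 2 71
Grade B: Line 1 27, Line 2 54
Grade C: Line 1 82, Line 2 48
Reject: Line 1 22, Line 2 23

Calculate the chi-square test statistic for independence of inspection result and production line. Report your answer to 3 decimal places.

Row totals: 84, 81, 130, 45. Column totals: 144, 196. Grand total N = 340.
Expected counts (row total × column total / N):
  Grade A, Line 1: 84×144/340 = 35.5765
  Grade A, Line 2: 84×196/340 = 48.4235
  Grade B, Line 1: 81×144/340 = 34.3059
  Grade B, Line 2: 81×196/340 = 46.6941
  Grade C, Line 1: 130×144/340 = 55.0588
  Grade C, Line 2: 130×196/340 = 74.9412
  Reject, Line 1: 45×144/340 = 19.0588
  Reject, Line 2: 45×196/340 = 25.9412
Contributions (O − E)²/E:
  (13 − 35.5765)²/35.5765 = 14.3268
  (71 − 48.4235)²/48.4235 = 10.5258
  (27 − 34.3059)²/34.3059 = 1.5559
  (54 − 46.6941)²/46.6941 = 1.1431
  (82 − 55.0588)²/55.0588 = 13.1828
  (48 − 74.9412)²/74.9412 = 9.6853
  (22 − 19.0588)²/19.0588 = 0.4539
  (23 − 25.9412)²/25.9412 = 0.3335
χ² = 14.3268 + 10.5258 + 1.5559 + 1.1431 + 13.1828 + 9.6853 + 0.4539 + 0.3335 = 51.207

51.207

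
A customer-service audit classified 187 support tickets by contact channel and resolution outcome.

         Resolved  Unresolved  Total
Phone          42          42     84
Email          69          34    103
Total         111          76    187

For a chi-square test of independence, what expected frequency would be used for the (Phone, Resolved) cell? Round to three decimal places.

49.861

Row total (Phone) = 84; column total (Resolved) = 111; grand total N = 187.
Expected count = (row total × column total) / N = 84 × 111 / 187 = 49.861.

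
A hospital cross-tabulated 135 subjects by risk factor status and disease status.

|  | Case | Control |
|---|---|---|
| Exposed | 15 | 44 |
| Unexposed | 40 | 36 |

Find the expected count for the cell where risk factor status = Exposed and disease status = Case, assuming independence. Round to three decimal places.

24.037

Row total (Exposed) = 59; column total (Case) = 55; grand total N = 135.
Expected count = (row total × column total) / N = 59 × 55 / 135 = 24.037.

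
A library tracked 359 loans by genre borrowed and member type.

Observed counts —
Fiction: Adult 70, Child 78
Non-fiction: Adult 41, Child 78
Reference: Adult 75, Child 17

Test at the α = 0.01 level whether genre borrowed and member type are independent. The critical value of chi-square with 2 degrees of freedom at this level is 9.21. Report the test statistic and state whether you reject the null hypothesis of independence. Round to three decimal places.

48.094; reject H₀

Row totals: 148, 119, 92. Column totals: 186, 173. Grand total N = 359.
Expected counts (row total × column total / N):
  Fiction, Adult: 148×186/359 = 76.6797
  Fiction, Child: 148×173/359 = 71.3203
  Non-fiction, Adult: 119×186/359 = 61.6546
  Non-fiction, Child: 119×173/359 = 57.3454
  Reference, Adult: 92×186/359 = 47.6657
  Reference, Child: 92×173/359 = 44.3343
Contributions (O − E)²/E:
  (70 − 76.6797)²/76.6797 = 0.5819
  (78 − 71.3203)²/71.3203 = 0.6256
  (41 − 61.6546)²/61.6546 = 6.9194
  (78 − 57.3454)²/57.3454 = 7.4393
  (75 − 47.6657)²/47.6657 = 15.6751
  (17 − 44.3343)²/44.3343 = 16.8530
χ² = 0.5819 + 0.6256 + 6.9194 + 7.4393 + 15.6751 + 16.8530 = 48.094
df = (3−1)(2−1) = 2. Since 48.094 > 9.21, reject the null hypothesis of independence at α = 0.01.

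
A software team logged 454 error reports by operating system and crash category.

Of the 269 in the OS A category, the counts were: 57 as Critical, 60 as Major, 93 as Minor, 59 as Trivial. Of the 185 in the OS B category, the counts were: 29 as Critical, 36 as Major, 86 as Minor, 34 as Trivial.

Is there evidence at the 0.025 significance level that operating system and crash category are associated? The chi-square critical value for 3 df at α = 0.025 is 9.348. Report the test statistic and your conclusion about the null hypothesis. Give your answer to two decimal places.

6.80; fail to reject H₀

Row totals: 269, 185. Column totals: 86, 96, 179, 93. Grand total N = 454.
Expected counts (row total × column total / N):
  OS A, Critical: 269×86/454 = 50.956
  OS A, Major: 269×96/454 = 56.881
  OS A, Minor: 269×179/454 = 106.059
  OS A, Trivial: 269×93/454 = 55.104
  OS B, Critical: 185×86/454 = 35.044
  OS B, Major: 185×96/454 = 39.119
  OS B, Minor: 185×179/454 = 72.941
  OS B, Trivial: 185×93/454 = 37.896
Contributions (O − E)²/E:
  (57 − 50.956)²/50.956 = 0.7169
  (60 − 56.881)²/56.881 = 0.1710
  (93 − 106.059)²/106.059 = 1.6079
  (59 − 55.104)²/55.104 = 0.2755
  (29 − 35.044)²/35.044 = 1.0424
  (36 − 39.119)²/39.119 = 0.2487
  (86 − 72.941)²/72.941 = 2.3380
  (34 − 37.896)²/37.896 = 0.4005
χ² = 0.7169 + 0.1710 + 1.6079 + 0.2755 + 1.0424 + 0.2487 + 2.3380 + 0.4005 = 6.80
df = (2−1)(4−1) = 3. Since 6.80 < 9.348, fail to reject the null hypothesis of independence at α = 0.025.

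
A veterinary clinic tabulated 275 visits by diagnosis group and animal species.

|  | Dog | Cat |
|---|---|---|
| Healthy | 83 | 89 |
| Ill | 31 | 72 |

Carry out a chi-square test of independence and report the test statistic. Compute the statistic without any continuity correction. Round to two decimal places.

8.75

Row totals: 172, 103. Column totals: 114, 161. Grand total N = 275.
Expected counts (row total × column total / N):
  Healthy, Dog: 172×114/275 = 71.302
  Healthy, Cat: 172×161/275 = 100.698
  Ill, Dog: 103×114/275 = 42.698
  Ill, Cat: 103×161/275 = 60.302
Contributions (O − E)²/E:
  (83 − 71.302)²/71.302 = 1.9192
  (89 − 100.698)²/100.698 = 1.3589
  (31 − 42.698)²/42.698 = 3.2049
  (72 − 60.302)²/60.302 = 2.2693
χ² = 1.9192 + 1.3589 + 3.2049 + 2.2693 = 8.75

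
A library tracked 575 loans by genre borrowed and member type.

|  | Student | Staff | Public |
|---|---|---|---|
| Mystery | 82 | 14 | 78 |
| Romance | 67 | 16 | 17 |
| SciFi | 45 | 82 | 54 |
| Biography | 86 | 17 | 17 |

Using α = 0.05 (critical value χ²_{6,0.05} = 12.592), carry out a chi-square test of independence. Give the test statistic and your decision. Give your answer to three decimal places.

Row totals: 174, 100, 181, 120. Column totals: 280, 129, 166. Grand total N = 575.
Expected counts (row total × column total / N):
  Mystery, Student: 174×280/575 = 84.7304
  Mystery, Staff: 174×129/575 = 39.0365
  Mystery, Public: 174×166/575 = 50.2330
  Romance, Student: 100×280/575 = 48.6957
  Romance, Staff: 100×129/575 = 22.4348
  Romance, Public: 100×166/575 = 28.8696
  SciFi, Student: 181×280/575 = 88.1391
  SciFi, Staff: 181×129/575 = 40.6070
  SciFi, Public: 181×166/575 = 52.2539
  Biography, Student: 120×280/575 = 58.4348
  Biography, Staff: 120×129/575 = 26.9217
  Biography, Public: 120×166/575 = 34.6435
Contributions (O − E)²/E:
  (82 − 84.7304)²/84.7304 = 0.0880
  (14 − 39.0365)²/39.0365 = 16.0574
  (78 − 50.2330)²/50.2330 = 15.3486
  (67 − 48.6957)²/48.6957 = 6.8804
  (16 − 22.4348)²/22.4348 = 1.8456
  (17 − 28.8696)²/28.8696 = 4.8801
  (45 − 88.1391)²/88.1391 = 21.1141
  (82 − 40.6070)²/40.6070 = 42.1942
  (54 − 52.2539)²/52.2539 = 0.0583
  (86 − 58.4348)²/58.4348 = 13.0032
  (17 − 26.9217)²/26.9217 = 3.6565
  (17 − 34.6435)²/34.6435 = 8.9856
χ² = 0.0880 + 16.0574 + 15.3486 + 6.8804 + 1.8456 + 4.8801 + 21.1141 + 42.1942 + 0.0583 + 13.0032 + 3.6565 + 8.9856 = 134.112
df = (4−1)(3−1) = 6. Since 134.112 > 12.592, reject the null hypothesis of independence at α = 0.05.

134.112; reject H₀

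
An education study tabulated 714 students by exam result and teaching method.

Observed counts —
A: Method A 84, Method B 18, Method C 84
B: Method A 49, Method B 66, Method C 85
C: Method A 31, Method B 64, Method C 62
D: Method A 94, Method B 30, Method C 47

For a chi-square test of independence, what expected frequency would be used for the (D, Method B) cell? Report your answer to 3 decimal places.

42.630

Row total (D) = 171; column total (Method B) = 178; grand total N = 714.
Expected count = (row total × column total) / N = 171 × 178 / 714 = 42.630.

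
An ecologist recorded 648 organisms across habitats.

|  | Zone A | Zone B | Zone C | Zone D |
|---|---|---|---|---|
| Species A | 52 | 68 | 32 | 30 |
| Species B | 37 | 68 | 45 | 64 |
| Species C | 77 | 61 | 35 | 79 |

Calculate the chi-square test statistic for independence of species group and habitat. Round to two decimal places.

Row totals: 182, 214, 252. Column totals: 166, 197, 112, 173. Grand total N = 648.
Expected counts (row total × column total / N):
  Species A, Zone A: 182×166/648 = 46.623
  Species A, Zone B: 182×197/648 = 55.330
  Species A, Zone C: 182×112/648 = 31.457
  Species A, Zone D: 182×173/648 = 48.590
  Species B, Zone A: 214×166/648 = 54.821
  Species B, Zone B: 214×197/648 = 65.059
  Species B, Zone C: 214×112/648 = 36.988
  Species B, Zone D: 214×173/648 = 57.133
  Species C, Zone A: 252×166/648 = 64.556
  Species C, Zone B: 252×197/648 = 76.611
  Species C, Zone C: 252×112/648 = 43.556
  Species C, Zone D: 252×173/648 = 67.278
Contributions (O − E)²/E:
  (52 − 46.623)²/46.623 = 0.6201
  (68 − 55.330)²/55.330 = 2.9013
  (32 − 31.457)²/31.457 = 0.0094
  (30 − 48.590)²/48.590 = 7.1123
  (37 − 54.821)²/54.821 = 5.7932
  (68 − 65.059)²/65.059 = 0.1329
  (45 − 36.988)²/36.988 = 1.7355
  (64 − 57.133)²/57.133 = 0.8254
  (77 − 64.556)²/64.556 = 2.3987
  (61 − 76.611)²/76.611 = 3.1810
  (35 − 43.556)²/43.556 = 1.6807
  (79 − 67.278)²/67.278 = 2.0424
χ² = 0.6201 + 2.9013 + 0.0094 + 7.1123 + 5.7932 + 0.1329 + 1.7355 + 0.8254 + 2.3987 + 3.1810 + 1.6807 + 2.0424 = 28.43

28.43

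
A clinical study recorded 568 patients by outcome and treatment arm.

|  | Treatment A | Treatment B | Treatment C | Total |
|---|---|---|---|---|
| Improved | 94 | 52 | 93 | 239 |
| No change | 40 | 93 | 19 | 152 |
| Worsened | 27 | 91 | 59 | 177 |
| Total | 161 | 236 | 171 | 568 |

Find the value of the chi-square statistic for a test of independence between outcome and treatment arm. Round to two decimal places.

84.30

Grand total N = 568.
Expected counts (row total × column total / N):
  Improved, Treatment A: 239×161/568 = 67.745
  Improved, Treatment B: 239×236/568 = 99.303
  Improved, Treatment C: 239×171/568 = 71.952
  No change, Treatment A: 152×161/568 = 43.085
  No change, Treatment B: 152×236/568 = 63.155
  No change, Treatment C: 152×171/568 = 45.761
  Worsened, Treatment A: 177×161/568 = 50.171
  Worsened, Treatment B: 177×236/568 = 73.542
  Worsened, Treatment C: 177×171/568 = 53.287
Contributions (O − E)²/E:
  (94 − 67.745)²/67.745 = 10.1753
  (52 − 99.303)²/99.303 = 22.5328
  (93 − 71.952)²/71.952 = 6.1571
  (40 − 43.085)²/43.085 = 0.2209
  (93 − 63.155)²/63.155 = 14.1038
  (19 − 45.761)²/45.761 = 15.6498
  (27 − 50.171)²/50.171 = 10.7013
  (91 − 73.542)²/73.542 = 4.1443
  (59 − 53.287)²/53.287 = 0.6125
χ² = 10.1753 + 22.5328 + 6.1571 + 0.2209 + 14.1038 + 15.6498 + 10.7013 + 4.1443 + 0.6125 = 84.30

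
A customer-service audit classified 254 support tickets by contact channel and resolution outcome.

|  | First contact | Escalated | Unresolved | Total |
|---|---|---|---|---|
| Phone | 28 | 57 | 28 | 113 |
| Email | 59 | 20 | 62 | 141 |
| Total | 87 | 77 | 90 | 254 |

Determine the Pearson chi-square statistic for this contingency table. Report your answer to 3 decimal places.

39.058

Grand total N = 254.
Expected counts (row total × column total / N):
  Phone, First contact: 113×87/254 = 38.7047
  Phone, Escalated: 113×77/254 = 34.2559
  Phone, Unresolved: 113×90/254 = 40.0394
  Email, First contact: 141×87/254 = 48.2953
  Email, Escalated: 141×77/254 = 42.7441
  Email, Unresolved: 141×90/254 = 49.9606
Contributions (O − E)²/E:
  (28 − 38.7047)²/38.7047 = 2.9606
  (57 − 34.2559)²/34.2559 = 15.1009
  (28 − 40.0394)²/40.0394 = 3.6201
  (59 − 48.2953)²/48.2953 = 2.3727
  (20 − 42.7441)²/42.7441 = 12.1021
  (62 − 49.9606)²/49.9606 = 2.9012
χ² = 2.9606 + 15.1009 + 3.6201 + 2.3727 + 12.1021 + 2.9012 = 39.058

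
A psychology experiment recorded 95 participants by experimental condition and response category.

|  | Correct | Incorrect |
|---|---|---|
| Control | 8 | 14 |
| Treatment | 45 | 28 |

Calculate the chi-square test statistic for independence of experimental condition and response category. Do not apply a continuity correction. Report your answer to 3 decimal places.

4.380

Row totals: 22, 73. Column totals: 53, 42. Grand total N = 95.
Expected counts (row total × column total / N):
  Control, Correct: 22×53/95 = 12.2737
  Control, Incorrect: 22×42/95 = 9.7263
  Treatment, Correct: 73×53/95 = 40.7263
  Treatment, Incorrect: 73×42/95 = 32.2737
Contributions (O − E)²/E:
  (8 − 12.2737)²/12.2737 = 1.4881
  (14 − 9.7263)²/9.7263 = 1.8778
  (45 − 40.7263)²/40.7263 = 0.4485
  (28 − 32.2737)²/32.2737 = 0.5659
χ² = 1.4881 + 1.8778 + 0.4485 + 0.5659 = 4.380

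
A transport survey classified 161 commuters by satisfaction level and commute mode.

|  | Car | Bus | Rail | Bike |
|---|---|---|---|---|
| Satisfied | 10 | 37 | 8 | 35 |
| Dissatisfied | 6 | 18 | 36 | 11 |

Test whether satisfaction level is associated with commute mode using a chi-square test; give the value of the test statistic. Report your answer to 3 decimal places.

Row totals: 90, 71. Column totals: 16, 55, 44, 46. Grand total N = 161.
Expected counts (row total × column total / N):
  Satisfied, Car: 90×16/161 = 8.944099
  Satisfied, Bus: 90×55/161 = 30.745342
  Satisfied, Rail: 90×44/161 = 24.596273
  Satisfied, Bike: 90×46/161 = 25.714286
  Dissatisfied, Car: 71×16/161 = 7.055901
  Dissatisfied, Bus: 71×55/161 = 24.254658
  Dissatisfied, Rail: 71×44/161 = 19.403727
  Dissatisfied, Bike: 71×46/161 = 20.285714
Contributions (O − E)²/E:
  (10 − 8.944099)²/8.944099 = 0.1247
  (37 − 30.745342)²/30.745342 = 1.2724
  (8 − 24.596273)²/24.596273 = 11.1983
  (35 − 25.714286)²/25.714286 = 3.3532
  (6 − 7.055901)²/7.055901 = 0.1580
  (18 − 24.254658)²/24.254658 = 1.6129
  (36 − 19.403727)²/19.403727 = 14.1950
  (11 − 20.285714)²/20.285714 = 4.2505
χ² = 0.1247 + 1.2724 + 11.1983 + 3.3532 + 0.1580 + 1.6129 + 14.1950 + 4.2505 = 36.165

36.165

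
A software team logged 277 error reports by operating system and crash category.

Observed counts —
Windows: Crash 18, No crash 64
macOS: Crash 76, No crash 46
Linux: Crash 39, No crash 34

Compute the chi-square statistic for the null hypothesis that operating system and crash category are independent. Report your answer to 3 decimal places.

33.140

Row totals: 82, 122, 73. Column totals: 133, 144. Grand total N = 277.
Expected counts (row total × column total / N):
  Windows, Crash: 82×133/277 = 39.3718
  Windows, No crash: 82×144/277 = 42.6282
  macOS, Crash: 122×133/277 = 58.5776
  macOS, No crash: 122×144/277 = 63.4224
  Linux, Crash: 73×133/277 = 35.0505
  Linux, No crash: 73×144/277 = 37.9495
Contributions (O − E)²/E:
  (18 − 39.3718)²/39.3718 = 11.6010
  (64 − 42.6282)²/42.6282 = 10.7148
  (76 − 58.5776)²/58.5776 = 5.1818
  (46 − 63.4224)²/63.4224 = 4.7860
  (39 − 35.0505)²/35.0505 = 0.4450
  (34 − 37.9495)²/37.9495 = 0.4110
χ² = 11.6010 + 10.7148 + 5.1818 + 4.7860 + 0.4450 + 0.4110 = 33.140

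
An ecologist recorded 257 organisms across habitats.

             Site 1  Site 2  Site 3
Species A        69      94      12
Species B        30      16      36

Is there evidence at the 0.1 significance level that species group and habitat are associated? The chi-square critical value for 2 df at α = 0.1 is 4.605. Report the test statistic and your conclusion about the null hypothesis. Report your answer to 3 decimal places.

Row totals: 175, 82. Column totals: 99, 110, 48. Grand total N = 257.
Expected counts (row total × column total / N):
  Species A, Site 1: 175×99/257 = 67.4125
  Species A, Site 2: 175×110/257 = 74.9027
  Species A, Site 3: 175×48/257 = 32.6848
  Species B, Site 1: 82×99/257 = 31.5875
  Species B, Site 2: 82×110/257 = 35.0973
  Species B, Site 3: 82×48/257 = 15.3152
Contributions (O − E)²/E:
  (69 − 67.4125)²/67.4125 = 0.0374
  (94 − 74.9027)²/74.9027 = 4.8691
  (12 − 32.6848)²/32.6848 = 13.0905
  (30 − 31.5875)²/31.5875 = 0.0798
  (16 − 35.0973)²/35.0973 = 10.3913
  (36 − 15.3152)²/15.3152 = 27.9370
χ² = 0.0374 + 4.8691 + 13.0905 + 0.0798 + 10.3913 + 27.9370 = 56.405
df = (2−1)(3−1) = 2. Since 56.405 > 4.605, reject the null hypothesis of independence at α = 0.1.

56.405; reject H₀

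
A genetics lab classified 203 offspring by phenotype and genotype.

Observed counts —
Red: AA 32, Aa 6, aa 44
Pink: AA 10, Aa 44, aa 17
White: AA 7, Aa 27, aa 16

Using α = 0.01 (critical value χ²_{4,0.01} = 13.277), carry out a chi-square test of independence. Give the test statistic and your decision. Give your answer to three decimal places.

56.586; reject H₀

Row totals: 82, 71, 50. Column totals: 49, 77, 77. Grand total N = 203.
Expected counts (row total × column total / N):
  Red, AA: 82×49/203 = 19.7931
  Red, Aa: 82×77/203 = 31.1034
  Red, aa: 82×77/203 = 31.1034
  Pink, AA: 71×49/203 = 17.1379
  Pink, Aa: 71×77/203 = 26.9310
  Pink, aa: 71×77/203 = 26.9310
  White, AA: 50×49/203 = 12.0690
  White, Aa: 50×77/203 = 18.9655
  White, aa: 50×77/203 = 18.9655
Contributions (O − E)²/E:
  (32 − 19.7931)²/19.7931 = 7.5283
  (6 − 31.1034)²/31.1034 = 20.2608
  (44 − 31.1034)²/31.1034 = 5.3474
  (10 − 17.1379)²/17.1379 = 2.9729
  (44 − 26.9310)²/26.9310 = 10.8184
  (17 − 26.9310)²/26.9310 = 3.6621
  (7 − 12.0690)²/12.0690 = 2.1290
  (27 − 18.9655)²/18.9655 = 3.4037
  (16 − 18.9655)²/18.9655 = 0.4637
χ² = 7.5283 + 20.2608 + 5.3474 + 2.9729 + 10.8184 + 3.6621 + 2.1290 + 3.4037 + 0.4637 = 56.586
df = (3−1)(3−1) = 4. Since 56.586 > 13.277, reject the null hypothesis of independence at α = 0.01.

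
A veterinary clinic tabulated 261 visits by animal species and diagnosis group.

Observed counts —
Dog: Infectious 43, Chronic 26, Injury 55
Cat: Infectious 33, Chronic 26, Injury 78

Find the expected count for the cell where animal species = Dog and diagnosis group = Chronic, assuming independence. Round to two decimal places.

24.70

Row total (Dog) = 124; column total (Chronic) = 52; grand total N = 261.
Expected count = (row total × column total) / N = 124 × 52 / 261 = 24.70.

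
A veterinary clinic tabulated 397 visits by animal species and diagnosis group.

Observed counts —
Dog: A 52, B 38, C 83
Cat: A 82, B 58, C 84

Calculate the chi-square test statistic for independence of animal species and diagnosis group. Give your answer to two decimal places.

Row totals: 173, 224. Column totals: 134, 96, 167. Grand total N = 397.
Expected counts (row total × column total / N):
  Dog, A: 173×134/397 = 58.393
  Dog, B: 173×96/397 = 41.834
  Dog, C: 173×167/397 = 72.773
  Cat, A: 224×134/397 = 75.607
  Cat, B: 224×96/397 = 54.166
  Cat, C: 224×167/397 = 94.227
Contributions (O − E)²/E:
  (52 − 58.393)²/58.393 = 0.6999
  (38 − 41.834)²/41.834 = 0.3514
  (83 − 72.773)²/72.773 = 1.4372
  (82 − 75.607)²/75.607 = 0.5406
  (58 − 54.166)²/54.166 = 0.2714
  (84 − 94.227)²/94.227 = 1.1100
χ² = 0.6999 + 0.3514 + 1.4372 + 0.5406 + 0.2714 + 1.1100 = 4.41

4.41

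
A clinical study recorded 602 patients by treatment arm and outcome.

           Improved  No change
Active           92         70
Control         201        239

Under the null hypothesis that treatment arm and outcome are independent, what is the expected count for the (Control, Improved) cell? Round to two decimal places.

Row total (Control) = 440; column total (Improved) = 293; grand total N = 602.
Expected count = (row total × column total) / N = 440 × 293 / 602 = 214.15.

214.15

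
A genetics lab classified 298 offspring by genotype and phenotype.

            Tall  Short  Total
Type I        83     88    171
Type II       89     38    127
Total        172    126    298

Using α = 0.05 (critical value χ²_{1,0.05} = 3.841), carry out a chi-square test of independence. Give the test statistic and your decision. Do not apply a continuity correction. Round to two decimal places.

Grand total N = 298.
Expected counts (row total × column total / N):
  Type I, Tall: 171×172/298 = 98.698
  Type I, Short: 171×126/298 = 72.302
  Type II, Tall: 127×172/298 = 73.302
  Type II, Short: 127×126/298 = 53.698
Contributions (O − E)²/E:
  (83 − 98.698)²/98.698 = 2.4968
  (88 − 72.302)²/72.302 = 3.4083
  (89 − 73.302)²/73.302 = 3.3618
  (38 − 53.698)²/53.698 = 4.5891
χ² = 2.4968 + 3.4083 + 3.3618 + 4.5891 = 13.86
df = (2−1)(2−1) = 1. Since 13.86 > 3.841, reject the null hypothesis of independence at α = 0.05.

13.86; reject H₀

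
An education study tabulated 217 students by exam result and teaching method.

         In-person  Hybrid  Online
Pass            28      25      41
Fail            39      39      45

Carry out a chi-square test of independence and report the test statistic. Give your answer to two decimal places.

1.20

Row totals: 94, 123. Column totals: 67, 64, 86. Grand total N = 217.
Expected counts (row total × column total / N):
  Pass, In-person: 94×67/217 = 29.023
  Pass, Hybrid: 94×64/217 = 27.724
  Pass, Online: 94×86/217 = 37.253
  Fail, In-person: 123×67/217 = 37.977
  Fail, Hybrid: 123×64/217 = 36.276
  Fail, Online: 123×86/217 = 48.747
Contributions (O − E)²/E:
  (28 − 29.023)²/29.023 = 0.0361
  (25 − 27.724)²/27.724 = 0.2676
  (41 − 37.253)²/37.253 = 0.3769
  (39 − 37.977)²/37.977 = 0.0276
  (39 − 36.276)²/36.276 = 0.2045
  (45 − 48.747)²/48.747 = 0.2880
χ² = 0.0361 + 0.2676 + 0.3769 + 0.0276 + 0.2045 + 0.2880 = 1.20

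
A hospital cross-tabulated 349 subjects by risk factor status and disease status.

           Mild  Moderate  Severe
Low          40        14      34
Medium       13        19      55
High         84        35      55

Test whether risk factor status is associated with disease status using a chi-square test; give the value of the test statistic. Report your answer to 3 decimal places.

Row totals: 88, 87, 174. Column totals: 137, 68, 144. Grand total N = 349.
Expected counts (row total × column total / N):
  Low, Mild: 88×137/349 = 34.5444
  Low, Moderate: 88×68/349 = 17.1461
  Low, Severe: 88×144/349 = 36.3095
  Medium, Mild: 87×137/349 = 34.1519
  Medium, Moderate: 87×68/349 = 16.9513
  Medium, Severe: 87×144/349 = 35.8968
  High, Mild: 174×137/349 = 68.3037
  High, Moderate: 174×68/349 = 33.9026
  High, Severe: 174×144/349 = 71.7937
Contributions (O − E)²/E:
  (40 − 34.5444)²/34.5444 = 0.8616
  (14 − 17.1461)²/17.1461 = 0.5773
  (34 − 36.3095)²/36.3095 = 0.1469
  (13 − 34.1519)²/34.1519 = 13.1004
  (19 − 16.9513)²/16.9513 = 0.2476
  (55 − 35.8968)²/35.8968 = 10.1661
  (84 − 68.3037)²/68.3037 = 3.6070
  (35 − 33.9026)²/33.9026 = 0.0355
  (55 − 71.7937)²/71.7937 = 3.9283
χ² = 0.8616 + 0.5773 + 0.1469 + 13.1004 + 0.2476 + 10.1661 + 3.6070 + 0.0355 + 3.9283 = 32.671

32.671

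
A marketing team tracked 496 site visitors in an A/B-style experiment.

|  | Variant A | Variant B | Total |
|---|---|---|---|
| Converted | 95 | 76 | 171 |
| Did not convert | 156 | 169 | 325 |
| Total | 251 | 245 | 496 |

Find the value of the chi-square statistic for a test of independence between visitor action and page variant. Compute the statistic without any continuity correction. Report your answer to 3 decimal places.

Grand total N = 496.
Expected counts (row total × column total / N):
  Converted, Variant A: 171×251/496 = 86.5343
  Converted, Variant B: 171×245/496 = 84.4657
  Did not convert, Variant A: 325×251/496 = 164.4657
  Did not convert, Variant B: 325×245/496 = 160.5343
Contributions (O − E)²/E:
  (95 − 86.5343)²/86.5343 = 0.8282
  (76 − 84.4657)²/84.4657 = 0.8485
  (156 − 164.4657)²/164.4657 = 0.4358
  (169 − 160.5343)²/160.5343 = 0.4464
χ² = 0.8282 + 0.8485 + 0.4358 + 0.4464 = 2.559

2.559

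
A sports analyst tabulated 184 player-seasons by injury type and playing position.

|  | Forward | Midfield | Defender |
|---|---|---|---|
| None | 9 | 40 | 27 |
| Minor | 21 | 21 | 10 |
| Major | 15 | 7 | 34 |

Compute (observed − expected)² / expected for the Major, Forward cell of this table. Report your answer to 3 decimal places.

Row total (Major) = 56; column total (Forward) = 45; N = 184.
Expected count E = 56 × 45 / 184 = 13.6957.
Contribution = (O − E)²/E = (15 − 13.6957)² / 13.6957 = 0.124.

0.124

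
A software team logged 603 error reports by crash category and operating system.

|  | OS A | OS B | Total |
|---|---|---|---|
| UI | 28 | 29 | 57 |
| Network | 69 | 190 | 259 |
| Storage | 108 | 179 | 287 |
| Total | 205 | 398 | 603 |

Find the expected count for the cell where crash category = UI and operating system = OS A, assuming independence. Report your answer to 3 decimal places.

19.378

Row total (UI) = 57; column total (OS A) = 205; grand total N = 603.
Expected count = (row total × column total) / N = 57 × 205 / 603 = 19.378.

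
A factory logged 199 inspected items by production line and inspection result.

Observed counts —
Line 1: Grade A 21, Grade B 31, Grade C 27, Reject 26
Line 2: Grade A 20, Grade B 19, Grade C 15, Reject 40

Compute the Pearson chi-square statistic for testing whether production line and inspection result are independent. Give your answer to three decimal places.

8.721

Row totals: 105, 94. Column totals: 41, 50, 42, 66. Grand total N = 199.
Expected counts (row total × column total / N):
  Line 1, Grade A: 105×41/199 = 21.6332
  Line 1, Grade B: 105×50/199 = 26.3819
  Line 1, Grade C: 105×42/199 = 22.1608
  Line 1, Reject: 105×66/199 = 34.8241
  Line 2, Grade A: 94×41/199 = 19.3668
  Line 2, Grade B: 94×50/199 = 23.6181
  Line 2, Grade C: 94×42/199 = 19.8392
  Line 2, Reject: 94×66/199 = 31.1759
Contributions (O − E)²/E:
  (21 − 21.6332)²/21.6332 = 0.0185
  (31 − 26.3819)²/26.3819 = 0.8084
  (27 − 22.1608)²/22.1608 = 1.0567
  (26 − 34.8241)²/34.8241 = 2.2359
  (20 − 19.3668)²/19.3668 = 0.0207
  (19 − 23.6181)²/23.6181 = 0.9030
  (15 − 19.8392)²/19.8392 = 1.1804
  (40 − 31.1759)²/31.1759 = 2.4976
χ² = 0.0185 + 0.8084 + 1.0567 + 2.2359 + 0.0207 + 0.9030 + 1.1804 + 2.4976 = 8.721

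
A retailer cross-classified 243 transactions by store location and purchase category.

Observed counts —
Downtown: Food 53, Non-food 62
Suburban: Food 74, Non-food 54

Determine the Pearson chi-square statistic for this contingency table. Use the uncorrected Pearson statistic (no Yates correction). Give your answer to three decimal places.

3.338

Row totals: 115, 128. Column totals: 127, 116. Grand total N = 243.
Expected counts (row total × column total / N):
  Downtown, Food: 115×127/243 = 60.1029
  Downtown, Non-food: 115×116/243 = 54.8971
  Suburban, Food: 128×127/243 = 66.8971
  Suburban, Non-food: 128×116/243 = 61.1029
Contributions (O − E)²/E:
  (53 − 60.1029)²/60.1029 = 0.8394
  (62 − 54.8971)²/54.8971 = 0.9190
  (74 − 66.8971)²/66.8971 = 0.7542
  (54 − 61.1029)²/61.1029 = 0.8257
χ² = 0.8394 + 0.9190 + 0.7542 + 0.8257 = 3.338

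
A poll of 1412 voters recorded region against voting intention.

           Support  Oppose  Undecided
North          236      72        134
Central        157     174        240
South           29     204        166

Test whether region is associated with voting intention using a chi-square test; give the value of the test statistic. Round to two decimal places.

242.14

Row totals: 442, 571, 399. Column totals: 422, 450, 540. Grand total N = 1412.
Expected counts (row total × column total / N):
  North, Support: 442×422/1412 = 132.0992
  North, Oppose: 442×450/1412 = 140.8640
  North, Undecided: 442×540/1412 = 169.0368
  Central, Support: 571×422/1412 = 170.6530
  Central, Oppose: 571×450/1412 = 181.9759
  Central, Undecided: 571×540/1412 = 218.3711
  South, Support: 399×422/1412 = 119.2479
  South, Oppose: 399×450/1412 = 127.1601
  South, Undecided: 399×540/1412 = 152.5921
Contributions (O − E)²/E:
  (236 − 132.0992)²/132.0992 = 81.7217
  (72 − 140.8640)²/140.8640 = 33.6655
  (134 − 169.0368)²/169.0368 = 7.2622
  (157 − 170.6530)²/170.6530 = 1.0923
  (174 − 181.9759)²/181.9759 = 0.3496
  (240 − 218.3711)²/218.3711 = 2.1423
  (29 − 119.2479)²/119.2479 = 68.3004
  (204 − 127.1601)²/127.1601 = 46.4326
  (166 − 152.5921)²/152.5921 = 1.1781
χ² = 81.7217 + 33.6655 + 7.2622 + 1.0923 + 0.3496 + 2.1423 + 68.3004 + 46.4326 + 1.1781 = 242.14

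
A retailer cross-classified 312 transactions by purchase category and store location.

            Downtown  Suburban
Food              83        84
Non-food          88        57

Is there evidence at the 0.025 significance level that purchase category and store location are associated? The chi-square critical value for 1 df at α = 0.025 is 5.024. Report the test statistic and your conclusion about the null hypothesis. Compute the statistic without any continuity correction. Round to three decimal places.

Row totals: 167, 145. Column totals: 171, 141. Grand total N = 312.
Expected counts (row total × column total / N):
  Food, Downtown: 167×171/312 = 91.5288
  Food, Suburban: 167×141/312 = 75.4712
  Non-food, Downtown: 145×171/312 = 79.4712
  Non-food, Suburban: 145×141/312 = 65.5288
Contributions (O − E)²/E:
  (83 − 91.5288)²/91.5288 = 0.7947
  (84 − 75.4712)²/75.4712 = 0.9638
  (88 − 79.4712)²/79.4712 = 0.9153
  (57 − 65.5288)²/65.5288 = 1.1101
χ² = 0.7947 + 0.9638 + 0.9153 + 1.1101 = 3.784
df = (2−1)(2−1) = 1. Since 3.784 < 5.024, fail to reject the null hypothesis of independence at α = 0.025.

3.784; fail to reject H₀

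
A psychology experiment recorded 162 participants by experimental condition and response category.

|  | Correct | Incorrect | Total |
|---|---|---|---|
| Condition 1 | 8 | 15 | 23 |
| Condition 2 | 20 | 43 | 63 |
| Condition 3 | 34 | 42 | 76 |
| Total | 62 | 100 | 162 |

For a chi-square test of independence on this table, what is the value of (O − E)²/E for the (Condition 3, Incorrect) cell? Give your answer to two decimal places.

Row total (Condition 3) = 76; column total (Incorrect) = 100; N = 162.
Expected count E = 76 × 100 / 162 = 46.914.
Contribution = (O − E)²/E = (42 − 46.914)² / 46.914 = 0.51.

0.51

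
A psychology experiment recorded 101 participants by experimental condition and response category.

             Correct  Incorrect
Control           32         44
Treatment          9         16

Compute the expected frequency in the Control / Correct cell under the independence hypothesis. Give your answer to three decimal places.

Row total (Control) = 76; column total (Correct) = 41; grand total N = 101.
Expected count = (row total × column total) / N = 76 × 41 / 101 = 30.851.

30.851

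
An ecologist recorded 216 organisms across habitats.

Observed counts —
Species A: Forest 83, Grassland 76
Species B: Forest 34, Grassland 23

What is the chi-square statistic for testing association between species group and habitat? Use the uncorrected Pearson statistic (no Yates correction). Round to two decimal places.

0.94

Row totals: 159, 57. Column totals: 117, 99. Grand total N = 216.
Expected counts (row total × column total / N):
  Species A, Forest: 159×117/216 = 86.125
  Species A, Grassland: 159×99/216 = 72.875
  Species B, Forest: 57×117/216 = 30.875
  Species B, Grassland: 57×99/216 = 26.125
Contributions (O − E)²/E:
  (83 − 86.125)²/86.125 = 0.1134
  (76 − 72.875)²/72.875 = 0.1340
  (34 − 30.875)²/30.875 = 0.3163
  (23 − 26.125)²/26.125 = 0.3738
χ² = 0.1134 + 0.1340 + 0.3163 + 0.3738 = 0.94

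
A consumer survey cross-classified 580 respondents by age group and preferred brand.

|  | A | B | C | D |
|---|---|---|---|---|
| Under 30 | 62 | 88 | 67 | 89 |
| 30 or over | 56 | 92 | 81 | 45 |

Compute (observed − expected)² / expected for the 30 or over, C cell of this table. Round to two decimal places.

1.76

Row total (30 or over) = 274; column total (C) = 148; N = 580.
Expected count E = 274 × 148 / 580 = 69.917.
Contribution = (O − E)²/E = (81 − 69.917)² / 69.917 = 1.76.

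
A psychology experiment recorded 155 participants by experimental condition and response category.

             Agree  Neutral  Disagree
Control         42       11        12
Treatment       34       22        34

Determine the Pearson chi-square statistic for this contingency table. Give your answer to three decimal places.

11.292

Row totals: 65, 90. Column totals: 76, 33, 46. Grand total N = 155.
Expected counts (row total × column total / N):
  Control, Agree: 65×76/155 = 31.8710
  Control, Neutral: 65×33/155 = 13.8387
  Control, Disagree: 65×46/155 = 19.2903
  Treatment, Agree: 90×76/155 = 44.1290
  Treatment, Neutral: 90×33/155 = 19.1613
  Treatment, Disagree: 90×46/155 = 26.7097
Contributions (O − E)²/E:
  (42 − 31.8710)²/31.8710 = 3.2191
  (11 − 13.8387)²/13.8387 = 0.5823
  (12 − 19.2903)²/19.2903 = 2.7552
  (34 − 44.1290)²/44.1290 = 2.3249
  (22 − 19.1613)²/19.1613 = 0.4205
  (34 − 26.7097)²/26.7097 = 1.9899
χ² = 3.2191 + 0.5823 + 2.7552 + 2.3249 + 0.4205 + 1.9899 = 11.292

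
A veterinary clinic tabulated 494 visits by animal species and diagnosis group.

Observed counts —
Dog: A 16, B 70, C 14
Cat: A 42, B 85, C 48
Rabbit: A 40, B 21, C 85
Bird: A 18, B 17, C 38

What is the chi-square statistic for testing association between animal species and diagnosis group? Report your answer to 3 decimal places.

99.710

Row totals: 100, 175, 146, 73. Column totals: 116, 193, 185. Grand total N = 494.
Expected counts (row total × column total / N):
  Dog, A: 100×116/494 = 23.4818
  Dog, B: 100×193/494 = 39.0688
  Dog, C: 100×185/494 = 37.4494
  Cat, A: 175×116/494 = 41.0931
  Cat, B: 175×193/494 = 68.3704
  Cat, C: 175×185/494 = 65.5364
  Rabbit, A: 146×116/494 = 34.2834
  Rabbit, B: 146×193/494 = 57.0405
  Rabbit, C: 146×185/494 = 54.6761
  Bird, A: 73×116/494 = 17.1417
  Bird, B: 73×193/494 = 28.5202
  Bird, C: 73×185/494 = 27.3381
Contributions (O − E)²/E:
  (16 − 23.4818)²/23.4818 = 2.3839
  (70 − 39.0688)²/39.0688 = 24.4886
  (14 − 37.4494)²/37.4494 = 14.6831
  (42 − 41.0931)²/41.0931 = 0.0200
  (85 − 68.3704)²/68.3704 = 4.0448
  (48 − 65.5364)²/65.5364 = 4.6924
  (40 − 34.2834)²/34.2834 = 0.9532
  (21 − 57.0405)²/57.0405 = 22.7718
  (85 − 54.6761)²/54.6761 = 16.8179
  (18 − 17.1417)²/17.1417 = 0.0430
  (17 − 28.5202)²/28.5202 = 4.6534
  (38 − 27.3381)²/27.3381 = 4.1582
χ² = 2.3839 + 24.4886 + 14.6831 + 0.0200 + 4.0448 + 4.6924 + 0.9532 + 22.7718 + 16.8179 + 0.0430 + 4.6534 + 4.1582 = 99.710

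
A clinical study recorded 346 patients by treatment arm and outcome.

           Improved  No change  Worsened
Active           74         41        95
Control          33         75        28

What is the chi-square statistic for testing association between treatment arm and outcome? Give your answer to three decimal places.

Row totals: 210, 136. Column totals: 107, 116, 123. Grand total N = 346.
Expected counts (row total × column total / N):
  Active, Improved: 210×107/346 = 64.9422
  Active, No change: 210×116/346 = 70.4046
  Active, Worsened: 210×123/346 = 74.6532
  Control, Improved: 136×107/346 = 42.0578
  Control, No change: 136×116/346 = 45.5954
  Control, Worsened: 136×123/346 = 48.3468
Contributions (O − E)²/E:
  (74 − 64.9422)²/64.9422 = 1.2633
  (41 − 70.4046)²/70.4046 = 12.2809
  (95 − 74.6532)²/74.6532 = 5.5455
  (33 − 42.0578)²/42.0578 = 1.9507
  (75 − 45.5954)²/45.5954 = 18.9631
  (28 − 48.3468)²/48.3468 = 8.5630
χ² = 1.2633 + 12.2809 + 5.5455 + 1.9507 + 18.9631 + 8.5630 = 48.567

48.567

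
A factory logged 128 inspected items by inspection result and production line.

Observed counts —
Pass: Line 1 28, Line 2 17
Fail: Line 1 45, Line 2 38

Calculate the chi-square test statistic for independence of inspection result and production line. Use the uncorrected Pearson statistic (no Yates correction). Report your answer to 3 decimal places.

Row totals: 45, 83. Column totals: 73, 55. Grand total N = 128.
Expected counts (row total × column total / N):
  Pass, Line 1: 45×73/128 = 25.6641
  Pass, Line 2: 45×55/128 = 19.3359
  Fail, Line 1: 83×73/128 = 47.3359
  Fail, Line 2: 83×55/128 = 35.6641
Contributions (O − E)²/E:
  (28 − 25.6641)²/25.6641 = 0.2126
  (17 − 19.3359)²/19.3359 = 0.2822
  (45 − 47.3359)²/47.3359 = 0.1153
  (38 − 35.6641)²/35.6641 = 0.1530
χ² = 0.2126 + 0.2822 + 0.1153 + 0.1530 = 0.763

0.763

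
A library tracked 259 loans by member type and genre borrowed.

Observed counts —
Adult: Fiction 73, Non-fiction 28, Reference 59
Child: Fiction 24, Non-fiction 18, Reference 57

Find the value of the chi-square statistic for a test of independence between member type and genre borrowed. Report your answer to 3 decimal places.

13.334

Row totals: 160, 99. Column totals: 97, 46, 116. Grand total N = 259.
Expected counts (row total × column total / N):
  Adult, Fiction: 160×97/259 = 59.9228
  Adult, Non-fiction: 160×46/259 = 28.4170
  Adult, Reference: 160×116/259 = 71.6602
  Child, Fiction: 99×97/259 = 37.0772
  Child, Non-fiction: 99×46/259 = 17.5830
  Child, Reference: 99×116/259 = 44.3398
Contributions (O − E)²/E:
  (73 − 59.9228)²/59.9228 = 2.8539
  (28 − 28.4170)²/28.4170 = 0.0061
  (59 − 71.6602)²/71.6602 = 2.2367
  (24 − 37.0772)²/37.0772 = 4.6124
  (18 − 17.5830)²/17.5830 = 0.0099
  (57 − 44.3398)²/44.3398 = 3.6148
χ² = 2.8539 + 0.0061 + 2.2367 + 4.6124 + 0.0099 + 3.6148 = 13.334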